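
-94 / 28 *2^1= -47 / 7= -6.71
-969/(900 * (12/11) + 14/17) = -181203/183754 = -0.99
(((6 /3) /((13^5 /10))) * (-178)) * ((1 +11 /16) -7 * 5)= 18245 /57122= 0.32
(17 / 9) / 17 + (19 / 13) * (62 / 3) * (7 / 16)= 13.33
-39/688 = -0.06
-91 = -91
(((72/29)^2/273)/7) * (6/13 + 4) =3456/240149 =0.01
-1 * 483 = -483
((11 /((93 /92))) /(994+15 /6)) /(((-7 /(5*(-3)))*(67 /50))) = 0.02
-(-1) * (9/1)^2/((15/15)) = 81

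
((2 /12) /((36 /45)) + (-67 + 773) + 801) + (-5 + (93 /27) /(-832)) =11248505 /7488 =1502.20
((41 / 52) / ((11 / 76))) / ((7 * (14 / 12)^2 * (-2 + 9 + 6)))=28044 / 637637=0.04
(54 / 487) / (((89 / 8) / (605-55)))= 237600 / 43343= 5.48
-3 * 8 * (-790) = 18960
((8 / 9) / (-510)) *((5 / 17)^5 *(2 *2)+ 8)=-5053936 / 362063535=-0.01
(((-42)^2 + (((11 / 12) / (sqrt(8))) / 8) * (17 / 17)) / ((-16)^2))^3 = 7570831050035 * sqrt(2) / 474989023199232 + 11241537029499 / 34359738368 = 327.19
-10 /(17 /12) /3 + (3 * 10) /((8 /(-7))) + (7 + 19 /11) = -14867 /748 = -19.88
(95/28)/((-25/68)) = -323/35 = -9.23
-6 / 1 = -6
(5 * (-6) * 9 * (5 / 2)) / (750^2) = -3 / 2500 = -0.00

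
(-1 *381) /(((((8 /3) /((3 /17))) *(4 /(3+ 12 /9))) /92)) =-341757 /136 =-2512.92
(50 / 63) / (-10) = -5 / 63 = -0.08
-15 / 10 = -3 / 2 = -1.50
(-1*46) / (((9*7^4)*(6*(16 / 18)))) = -23 / 57624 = -0.00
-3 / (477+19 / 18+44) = -54 / 9397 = -0.01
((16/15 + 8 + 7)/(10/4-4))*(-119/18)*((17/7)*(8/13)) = 557192/5265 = 105.83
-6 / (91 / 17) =-102 / 91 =-1.12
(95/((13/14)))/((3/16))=545.64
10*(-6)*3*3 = -540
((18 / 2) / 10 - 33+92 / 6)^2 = 253009 / 900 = 281.12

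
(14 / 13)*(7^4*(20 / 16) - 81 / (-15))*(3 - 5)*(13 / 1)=-420931 / 5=-84186.20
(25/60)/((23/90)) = 75/46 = 1.63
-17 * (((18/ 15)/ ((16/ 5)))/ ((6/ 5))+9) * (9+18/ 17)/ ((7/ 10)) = -2274.91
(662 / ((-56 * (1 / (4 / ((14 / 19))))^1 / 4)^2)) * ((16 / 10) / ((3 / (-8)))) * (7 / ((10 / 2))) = -15294848 / 25725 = -594.55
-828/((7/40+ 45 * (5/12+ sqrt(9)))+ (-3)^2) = -33120/6517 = -5.08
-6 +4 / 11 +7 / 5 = -233 / 55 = -4.24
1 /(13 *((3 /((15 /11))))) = 5 /143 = 0.03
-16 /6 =-2.67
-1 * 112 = -112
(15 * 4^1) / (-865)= -12 / 173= -0.07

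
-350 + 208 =-142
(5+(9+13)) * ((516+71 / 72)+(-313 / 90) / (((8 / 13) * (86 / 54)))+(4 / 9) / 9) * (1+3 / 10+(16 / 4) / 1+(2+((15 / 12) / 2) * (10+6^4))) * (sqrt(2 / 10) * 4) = 2356637787413 * sqrt(5) / 258000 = 20424815.08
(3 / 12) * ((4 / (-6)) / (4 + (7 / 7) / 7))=-7 / 174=-0.04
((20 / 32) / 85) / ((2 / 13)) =13 / 272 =0.05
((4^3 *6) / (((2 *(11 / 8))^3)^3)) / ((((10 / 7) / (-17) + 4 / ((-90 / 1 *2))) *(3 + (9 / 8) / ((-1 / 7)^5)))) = 1437471866880 / 67637722442491927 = 0.00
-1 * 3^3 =-27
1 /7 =0.14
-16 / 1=-16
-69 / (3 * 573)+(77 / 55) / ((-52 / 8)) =-0.26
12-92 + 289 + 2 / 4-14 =391 / 2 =195.50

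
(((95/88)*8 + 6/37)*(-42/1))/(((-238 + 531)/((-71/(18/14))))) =24916598/357753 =69.65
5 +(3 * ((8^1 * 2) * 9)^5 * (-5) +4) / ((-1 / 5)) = 4643802316785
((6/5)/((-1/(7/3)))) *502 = -7028/5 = -1405.60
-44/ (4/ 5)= -55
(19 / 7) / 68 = 19 / 476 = 0.04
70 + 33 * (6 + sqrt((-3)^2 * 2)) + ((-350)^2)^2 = 15006250408.01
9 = 9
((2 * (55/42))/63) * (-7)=-55/189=-0.29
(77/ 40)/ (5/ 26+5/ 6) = 3003/ 1600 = 1.88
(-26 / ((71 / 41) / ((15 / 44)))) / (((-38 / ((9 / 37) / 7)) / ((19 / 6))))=23985 / 1618232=0.01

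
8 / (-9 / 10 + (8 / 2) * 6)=80 / 231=0.35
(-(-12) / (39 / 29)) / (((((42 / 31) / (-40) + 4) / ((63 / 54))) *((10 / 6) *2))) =25172 / 31967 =0.79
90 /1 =90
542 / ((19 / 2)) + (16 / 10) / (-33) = 178708 / 3135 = 57.00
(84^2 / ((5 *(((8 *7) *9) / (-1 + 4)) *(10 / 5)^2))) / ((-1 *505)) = -21 / 5050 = -0.00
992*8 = 7936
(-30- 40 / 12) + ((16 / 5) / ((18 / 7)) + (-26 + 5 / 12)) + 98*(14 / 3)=71939 / 180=399.66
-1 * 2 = -2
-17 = -17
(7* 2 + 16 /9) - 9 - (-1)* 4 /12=64 /9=7.11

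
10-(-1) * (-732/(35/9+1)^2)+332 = 150705/484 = 311.37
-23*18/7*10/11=-4140/77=-53.77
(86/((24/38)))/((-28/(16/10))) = -817/105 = -7.78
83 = 83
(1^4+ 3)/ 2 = 2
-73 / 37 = -1.97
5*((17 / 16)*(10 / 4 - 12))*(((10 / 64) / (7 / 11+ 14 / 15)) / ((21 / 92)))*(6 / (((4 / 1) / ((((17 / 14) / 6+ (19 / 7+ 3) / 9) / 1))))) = -2155338625 / 77973504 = -27.64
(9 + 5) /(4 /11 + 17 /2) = 308 /195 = 1.58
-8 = -8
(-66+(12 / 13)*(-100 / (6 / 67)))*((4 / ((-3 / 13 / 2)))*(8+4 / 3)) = 3193792 / 9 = 354865.78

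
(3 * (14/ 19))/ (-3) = -14/ 19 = -0.74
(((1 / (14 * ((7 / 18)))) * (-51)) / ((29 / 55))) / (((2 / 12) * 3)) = -35.53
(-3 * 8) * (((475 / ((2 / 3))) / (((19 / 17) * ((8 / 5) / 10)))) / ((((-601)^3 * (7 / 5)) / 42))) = 0.01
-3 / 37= -0.08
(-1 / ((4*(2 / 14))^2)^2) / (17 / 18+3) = -21609 / 9088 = -2.38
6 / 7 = 0.86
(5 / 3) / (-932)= -5 / 2796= -0.00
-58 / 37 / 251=-58 / 9287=-0.01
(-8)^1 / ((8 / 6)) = -6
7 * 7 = 49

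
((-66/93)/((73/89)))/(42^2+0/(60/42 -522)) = -979/1995966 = -0.00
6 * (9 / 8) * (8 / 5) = 54 / 5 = 10.80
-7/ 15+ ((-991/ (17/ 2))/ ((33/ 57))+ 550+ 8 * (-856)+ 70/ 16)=-145758377/ 22440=-6495.47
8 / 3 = 2.67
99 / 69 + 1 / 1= 56 / 23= 2.43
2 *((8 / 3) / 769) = 0.01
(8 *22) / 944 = 11 / 59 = 0.19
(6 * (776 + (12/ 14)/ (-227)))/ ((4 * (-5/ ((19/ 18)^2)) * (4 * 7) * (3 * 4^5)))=-222566969/ 73806888960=-0.00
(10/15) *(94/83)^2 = 17672/20667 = 0.86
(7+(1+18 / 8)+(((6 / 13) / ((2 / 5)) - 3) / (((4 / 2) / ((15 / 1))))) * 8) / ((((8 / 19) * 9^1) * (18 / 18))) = -99313 / 3744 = -26.53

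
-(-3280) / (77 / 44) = 1874.29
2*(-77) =-154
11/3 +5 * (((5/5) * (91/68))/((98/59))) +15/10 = 26261/2856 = 9.20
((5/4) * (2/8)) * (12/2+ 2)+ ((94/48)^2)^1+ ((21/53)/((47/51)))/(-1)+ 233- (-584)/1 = 1180717435/1434816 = 822.91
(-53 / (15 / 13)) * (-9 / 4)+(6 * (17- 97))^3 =-2211837933 / 20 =-110591896.65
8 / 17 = 0.47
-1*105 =-105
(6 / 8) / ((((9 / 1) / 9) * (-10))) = -3 / 40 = -0.08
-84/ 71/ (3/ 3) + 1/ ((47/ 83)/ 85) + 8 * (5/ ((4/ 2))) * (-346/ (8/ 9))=-25481588/ 3337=-7636.08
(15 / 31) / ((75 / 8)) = 8 / 155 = 0.05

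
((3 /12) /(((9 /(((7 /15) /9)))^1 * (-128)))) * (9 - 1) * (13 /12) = -91 /933120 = -0.00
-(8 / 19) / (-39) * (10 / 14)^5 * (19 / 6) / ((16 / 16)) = 12500 / 1966419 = 0.01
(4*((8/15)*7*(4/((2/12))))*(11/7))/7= 2816/35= 80.46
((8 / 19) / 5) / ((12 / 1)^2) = 1 / 1710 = 0.00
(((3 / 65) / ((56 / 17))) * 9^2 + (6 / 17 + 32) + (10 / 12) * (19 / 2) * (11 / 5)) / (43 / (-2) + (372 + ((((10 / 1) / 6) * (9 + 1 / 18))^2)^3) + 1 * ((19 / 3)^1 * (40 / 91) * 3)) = 9762904375003944 / 2266831068761376739255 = 0.00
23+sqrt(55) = 30.42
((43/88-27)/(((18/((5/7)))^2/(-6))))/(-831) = -58325/193496688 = -0.00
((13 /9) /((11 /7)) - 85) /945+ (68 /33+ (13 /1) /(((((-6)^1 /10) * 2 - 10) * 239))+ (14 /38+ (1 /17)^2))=2297062168897 /982214485560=2.34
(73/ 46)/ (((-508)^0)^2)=73/ 46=1.59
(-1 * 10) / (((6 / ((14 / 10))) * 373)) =-7 / 1119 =-0.01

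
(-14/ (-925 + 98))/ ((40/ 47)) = 329/ 16540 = 0.02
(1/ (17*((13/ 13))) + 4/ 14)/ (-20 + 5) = -41/ 1785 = -0.02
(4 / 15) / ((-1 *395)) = -4 / 5925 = -0.00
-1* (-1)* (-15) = -15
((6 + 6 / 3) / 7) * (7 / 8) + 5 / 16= 21 / 16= 1.31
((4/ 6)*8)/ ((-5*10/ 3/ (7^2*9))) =-3528/ 25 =-141.12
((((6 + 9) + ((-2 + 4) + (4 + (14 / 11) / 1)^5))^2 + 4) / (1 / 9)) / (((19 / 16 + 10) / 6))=80840597.86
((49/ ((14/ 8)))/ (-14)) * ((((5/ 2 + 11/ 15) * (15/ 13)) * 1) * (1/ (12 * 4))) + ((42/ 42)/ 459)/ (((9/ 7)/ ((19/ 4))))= -126653/ 859248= -0.15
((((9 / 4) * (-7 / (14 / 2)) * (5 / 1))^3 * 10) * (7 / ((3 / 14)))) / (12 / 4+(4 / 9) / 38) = -254512125 / 1648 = -154436.97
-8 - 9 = -17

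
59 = 59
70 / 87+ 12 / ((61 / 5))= 9490 / 5307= 1.79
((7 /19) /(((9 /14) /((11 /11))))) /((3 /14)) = 1372 /513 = 2.67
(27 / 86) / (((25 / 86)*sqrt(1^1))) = 27 / 25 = 1.08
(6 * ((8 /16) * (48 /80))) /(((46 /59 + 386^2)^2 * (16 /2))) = 3481 /343459290916000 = 0.00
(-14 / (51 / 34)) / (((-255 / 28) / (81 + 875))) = 749504 / 765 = 979.74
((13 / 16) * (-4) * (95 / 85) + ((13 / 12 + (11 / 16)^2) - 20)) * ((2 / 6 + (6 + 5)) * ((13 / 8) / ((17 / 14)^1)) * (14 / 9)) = -183601873 / 352512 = -520.84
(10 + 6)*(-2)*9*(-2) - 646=-70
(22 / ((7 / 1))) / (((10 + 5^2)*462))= 0.00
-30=-30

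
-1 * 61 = -61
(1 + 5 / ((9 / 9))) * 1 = 6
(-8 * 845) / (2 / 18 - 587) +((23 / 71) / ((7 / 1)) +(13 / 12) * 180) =271131998 / 1312577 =206.56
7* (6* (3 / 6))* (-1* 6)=-126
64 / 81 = 0.79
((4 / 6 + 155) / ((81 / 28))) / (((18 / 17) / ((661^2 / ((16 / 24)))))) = 24281010733 / 729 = 33307284.96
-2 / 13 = -0.15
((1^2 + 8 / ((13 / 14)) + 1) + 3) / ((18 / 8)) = 236 / 39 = 6.05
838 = 838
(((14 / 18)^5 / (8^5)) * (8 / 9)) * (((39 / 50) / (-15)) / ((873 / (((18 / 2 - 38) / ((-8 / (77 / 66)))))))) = -44353673 / 22803971751936000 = -0.00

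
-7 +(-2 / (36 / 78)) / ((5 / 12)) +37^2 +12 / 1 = 6818 / 5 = 1363.60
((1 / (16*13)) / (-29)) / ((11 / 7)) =-7 / 66352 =-0.00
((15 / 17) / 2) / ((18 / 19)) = 95 / 204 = 0.47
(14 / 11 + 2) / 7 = 36 / 77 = 0.47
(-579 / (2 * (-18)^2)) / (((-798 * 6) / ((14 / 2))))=193 / 147744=0.00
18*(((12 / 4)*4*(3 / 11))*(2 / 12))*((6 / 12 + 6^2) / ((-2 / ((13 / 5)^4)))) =-56293731 / 6875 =-8188.18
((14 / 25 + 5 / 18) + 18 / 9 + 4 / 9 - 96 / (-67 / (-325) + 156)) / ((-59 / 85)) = -1036028603 / 269572770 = -3.84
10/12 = 5/6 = 0.83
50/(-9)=-50/9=-5.56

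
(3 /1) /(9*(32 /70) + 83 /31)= 3255 /7369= 0.44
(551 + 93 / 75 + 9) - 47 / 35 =97982 / 175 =559.90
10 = 10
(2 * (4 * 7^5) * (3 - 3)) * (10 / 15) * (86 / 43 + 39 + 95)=0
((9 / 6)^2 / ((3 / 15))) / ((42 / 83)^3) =2858935 / 32928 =86.82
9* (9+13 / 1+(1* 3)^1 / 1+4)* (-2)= -522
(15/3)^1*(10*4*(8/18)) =800/9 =88.89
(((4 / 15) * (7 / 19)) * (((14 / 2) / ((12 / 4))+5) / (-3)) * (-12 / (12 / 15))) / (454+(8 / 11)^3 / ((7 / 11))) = 260876 / 32921775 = 0.01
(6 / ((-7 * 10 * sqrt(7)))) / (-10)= 3 * sqrt(7) / 2450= 0.00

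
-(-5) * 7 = 35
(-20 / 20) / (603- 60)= -1 / 543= -0.00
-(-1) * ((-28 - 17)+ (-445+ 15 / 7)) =-3415 / 7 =-487.86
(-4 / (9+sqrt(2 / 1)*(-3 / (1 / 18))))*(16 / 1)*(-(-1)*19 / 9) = 1216 / 5751+2432*sqrt(2) / 1917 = 2.01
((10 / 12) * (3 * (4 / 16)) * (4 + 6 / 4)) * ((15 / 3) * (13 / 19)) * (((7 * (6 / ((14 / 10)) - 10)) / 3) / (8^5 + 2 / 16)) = -1100 / 229881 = -0.00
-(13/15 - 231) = 3452/15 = 230.13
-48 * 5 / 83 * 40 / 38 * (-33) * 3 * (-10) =-4752000 / 1577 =-3013.32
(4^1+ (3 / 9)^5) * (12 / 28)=1.72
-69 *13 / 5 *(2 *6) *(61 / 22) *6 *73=-143796276 / 55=-2614477.75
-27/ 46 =-0.59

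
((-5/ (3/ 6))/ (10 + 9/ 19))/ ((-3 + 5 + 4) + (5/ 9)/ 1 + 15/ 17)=-14535/ 113231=-0.13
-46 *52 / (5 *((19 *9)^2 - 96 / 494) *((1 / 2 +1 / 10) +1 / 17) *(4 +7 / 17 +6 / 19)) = -405526823 / 77201078031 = -0.01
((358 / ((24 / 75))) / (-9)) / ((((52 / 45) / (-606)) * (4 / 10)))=33898125 / 208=162971.75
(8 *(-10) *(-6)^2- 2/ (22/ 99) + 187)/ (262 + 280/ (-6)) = -4053/ 323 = -12.55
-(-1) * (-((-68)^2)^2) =-21381376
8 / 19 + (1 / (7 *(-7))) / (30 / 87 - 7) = 76207 / 179683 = 0.42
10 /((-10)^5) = -1 /10000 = -0.00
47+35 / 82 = 3889 / 82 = 47.43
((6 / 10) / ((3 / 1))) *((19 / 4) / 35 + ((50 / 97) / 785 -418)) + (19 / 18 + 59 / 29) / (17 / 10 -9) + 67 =-3452073192637 / 203110695900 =-17.00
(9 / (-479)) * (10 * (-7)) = 630 / 479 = 1.32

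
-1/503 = -0.00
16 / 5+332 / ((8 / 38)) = 7901 / 5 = 1580.20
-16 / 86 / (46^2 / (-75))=150 / 22747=0.01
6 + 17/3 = 35/3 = 11.67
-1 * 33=-33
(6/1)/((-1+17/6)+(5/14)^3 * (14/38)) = 134064/41339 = 3.24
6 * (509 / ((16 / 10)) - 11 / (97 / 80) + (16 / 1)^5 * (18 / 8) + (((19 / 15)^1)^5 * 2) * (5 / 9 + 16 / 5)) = 62571181488976387 / 4419562500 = 14157777.27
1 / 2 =0.50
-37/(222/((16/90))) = -4/135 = -0.03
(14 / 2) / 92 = 7 / 92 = 0.08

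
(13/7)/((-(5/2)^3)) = -104/875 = -0.12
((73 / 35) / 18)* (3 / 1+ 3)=73 / 105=0.70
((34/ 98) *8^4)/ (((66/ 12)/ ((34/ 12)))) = 1183744/ 1617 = 732.06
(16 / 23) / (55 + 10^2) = 16 / 3565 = 0.00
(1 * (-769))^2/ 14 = 591361/ 14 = 42240.07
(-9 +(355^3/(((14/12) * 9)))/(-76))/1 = -44746057/798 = -56072.75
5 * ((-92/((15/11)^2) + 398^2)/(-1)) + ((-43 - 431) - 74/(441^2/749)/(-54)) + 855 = -2968276494632/3750705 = -791391.62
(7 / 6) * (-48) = -56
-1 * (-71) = 71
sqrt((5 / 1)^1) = sqrt(5) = 2.24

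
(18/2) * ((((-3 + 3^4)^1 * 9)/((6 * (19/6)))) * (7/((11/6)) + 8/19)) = 1409.66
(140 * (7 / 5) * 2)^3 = 60236288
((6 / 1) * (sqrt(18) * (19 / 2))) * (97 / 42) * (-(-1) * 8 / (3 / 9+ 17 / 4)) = 265392 * sqrt(2) / 385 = 974.86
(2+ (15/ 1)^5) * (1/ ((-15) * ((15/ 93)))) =-23540687/ 75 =-313875.83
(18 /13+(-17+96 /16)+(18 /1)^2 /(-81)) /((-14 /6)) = 531 /91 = 5.84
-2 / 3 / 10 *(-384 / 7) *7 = 128 / 5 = 25.60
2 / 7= 0.29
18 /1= 18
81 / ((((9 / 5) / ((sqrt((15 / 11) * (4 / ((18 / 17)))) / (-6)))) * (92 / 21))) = -105 * sqrt(5610) / 2024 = -3.89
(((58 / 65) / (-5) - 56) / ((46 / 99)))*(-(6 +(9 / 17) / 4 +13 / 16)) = 839.67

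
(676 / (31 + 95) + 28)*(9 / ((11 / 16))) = 436.78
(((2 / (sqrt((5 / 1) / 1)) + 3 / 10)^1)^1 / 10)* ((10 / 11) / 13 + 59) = 25341 / 14300 + 8447* sqrt(5) / 3575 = 7.06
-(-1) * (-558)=-558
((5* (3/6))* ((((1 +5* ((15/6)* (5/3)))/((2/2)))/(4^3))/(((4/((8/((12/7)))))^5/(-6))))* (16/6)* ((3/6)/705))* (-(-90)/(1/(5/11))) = -55042925/64323072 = -0.86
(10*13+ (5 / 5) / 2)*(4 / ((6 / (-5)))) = -435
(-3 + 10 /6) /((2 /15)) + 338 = 328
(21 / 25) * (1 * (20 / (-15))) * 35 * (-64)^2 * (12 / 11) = -9633792 / 55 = -175159.85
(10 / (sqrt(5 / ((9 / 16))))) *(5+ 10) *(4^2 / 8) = 100.62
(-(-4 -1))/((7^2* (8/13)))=65/392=0.17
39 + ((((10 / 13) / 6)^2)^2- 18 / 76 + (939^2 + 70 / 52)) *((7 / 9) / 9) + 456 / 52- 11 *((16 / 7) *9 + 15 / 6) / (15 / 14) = 1353108733444886 / 17801928495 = 76009.11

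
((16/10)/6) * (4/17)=16/255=0.06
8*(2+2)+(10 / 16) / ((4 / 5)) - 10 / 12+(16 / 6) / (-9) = 31.65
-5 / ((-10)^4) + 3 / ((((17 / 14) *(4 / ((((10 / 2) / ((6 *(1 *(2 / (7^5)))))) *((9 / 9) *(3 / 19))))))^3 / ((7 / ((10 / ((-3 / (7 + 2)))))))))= -35621547456447760963 / 4313378176000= -8258387.28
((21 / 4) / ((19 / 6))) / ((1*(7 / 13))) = 117 / 38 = 3.08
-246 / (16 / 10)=-615 / 4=-153.75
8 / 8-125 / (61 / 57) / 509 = 23924 / 31049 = 0.77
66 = 66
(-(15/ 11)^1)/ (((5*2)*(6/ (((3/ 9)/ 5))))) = -0.00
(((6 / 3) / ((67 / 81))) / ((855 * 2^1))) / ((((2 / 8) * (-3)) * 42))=-0.00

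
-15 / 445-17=-1516 / 89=-17.03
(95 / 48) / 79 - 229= -868273 / 3792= -228.97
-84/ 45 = -28/ 15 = -1.87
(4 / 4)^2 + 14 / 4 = 9 / 2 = 4.50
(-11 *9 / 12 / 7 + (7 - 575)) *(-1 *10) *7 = 79685 / 2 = 39842.50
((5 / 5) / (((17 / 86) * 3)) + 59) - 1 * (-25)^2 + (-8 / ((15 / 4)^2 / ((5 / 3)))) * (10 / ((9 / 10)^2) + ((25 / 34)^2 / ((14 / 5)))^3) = -41719449843344905 / 72426320588916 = -576.03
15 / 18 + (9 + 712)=4331 / 6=721.83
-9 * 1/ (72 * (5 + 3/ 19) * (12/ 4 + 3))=-19/ 4704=-0.00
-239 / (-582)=239 / 582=0.41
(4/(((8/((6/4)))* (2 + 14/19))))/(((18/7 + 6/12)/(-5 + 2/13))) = -25137/58136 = -0.43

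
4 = 4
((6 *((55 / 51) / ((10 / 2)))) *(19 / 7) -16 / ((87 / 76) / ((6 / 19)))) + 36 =121126 / 3451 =35.10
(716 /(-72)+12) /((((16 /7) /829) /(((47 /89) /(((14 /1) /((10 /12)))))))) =7208155 /307584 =23.43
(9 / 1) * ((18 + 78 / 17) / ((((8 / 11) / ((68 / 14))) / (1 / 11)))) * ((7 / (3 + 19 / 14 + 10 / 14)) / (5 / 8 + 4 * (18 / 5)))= 483840 / 42671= 11.34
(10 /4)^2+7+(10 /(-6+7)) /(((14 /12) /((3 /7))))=16.92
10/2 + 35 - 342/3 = -74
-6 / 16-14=-115 / 8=-14.38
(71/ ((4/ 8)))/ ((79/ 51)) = 7242/ 79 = 91.67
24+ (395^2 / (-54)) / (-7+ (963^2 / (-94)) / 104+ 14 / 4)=277151456 / 5192559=53.37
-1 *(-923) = 923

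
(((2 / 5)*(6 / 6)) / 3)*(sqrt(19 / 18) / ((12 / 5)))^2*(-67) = -1.64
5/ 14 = 0.36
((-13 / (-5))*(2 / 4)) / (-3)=-13 / 30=-0.43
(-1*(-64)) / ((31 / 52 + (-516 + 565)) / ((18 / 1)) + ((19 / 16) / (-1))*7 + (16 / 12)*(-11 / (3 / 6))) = -119808 / 65315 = -1.83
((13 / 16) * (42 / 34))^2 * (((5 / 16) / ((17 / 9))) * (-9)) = -30184245 / 20123648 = -1.50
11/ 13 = 0.85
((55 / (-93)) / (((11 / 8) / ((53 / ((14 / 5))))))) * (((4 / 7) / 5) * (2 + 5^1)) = -4240 / 651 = -6.51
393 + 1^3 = 394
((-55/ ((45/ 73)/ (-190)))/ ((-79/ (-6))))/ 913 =27740/ 19671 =1.41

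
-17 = -17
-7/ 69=-0.10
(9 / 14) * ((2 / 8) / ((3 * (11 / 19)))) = 57 / 616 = 0.09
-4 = -4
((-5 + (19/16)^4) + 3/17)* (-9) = 28426455/1114112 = 25.51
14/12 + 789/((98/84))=28453/42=677.45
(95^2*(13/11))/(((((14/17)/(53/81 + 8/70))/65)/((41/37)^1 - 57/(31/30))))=-500410842991475/14307678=-34974986.37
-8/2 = -4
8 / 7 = 1.14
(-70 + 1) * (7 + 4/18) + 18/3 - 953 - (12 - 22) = -4306/3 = -1435.33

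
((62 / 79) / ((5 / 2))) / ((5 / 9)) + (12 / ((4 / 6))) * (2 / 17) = 90072 / 33575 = 2.68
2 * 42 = 84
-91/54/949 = -7/3942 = -0.00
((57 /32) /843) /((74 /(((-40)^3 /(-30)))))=1900 /31191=0.06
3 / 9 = 1 / 3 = 0.33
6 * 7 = 42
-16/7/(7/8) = -128/49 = -2.61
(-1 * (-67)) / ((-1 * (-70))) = 67 / 70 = 0.96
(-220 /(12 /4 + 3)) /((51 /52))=-5720 /153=-37.39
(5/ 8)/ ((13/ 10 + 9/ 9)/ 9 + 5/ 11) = 2475/ 2812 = 0.88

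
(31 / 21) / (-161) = -31 / 3381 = -0.01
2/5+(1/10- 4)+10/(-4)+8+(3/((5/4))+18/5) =8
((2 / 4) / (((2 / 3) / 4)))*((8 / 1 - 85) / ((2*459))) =-77 / 306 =-0.25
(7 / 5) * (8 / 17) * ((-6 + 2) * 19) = -4256 / 85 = -50.07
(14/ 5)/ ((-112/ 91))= -91/ 40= -2.28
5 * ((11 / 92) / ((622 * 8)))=55 / 457792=0.00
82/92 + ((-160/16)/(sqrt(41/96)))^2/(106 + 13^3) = 4312943/4343458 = 0.99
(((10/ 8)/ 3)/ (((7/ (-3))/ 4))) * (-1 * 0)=0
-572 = -572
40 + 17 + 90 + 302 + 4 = 453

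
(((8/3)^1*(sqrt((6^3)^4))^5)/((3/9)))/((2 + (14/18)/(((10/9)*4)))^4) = 55896220689884187281326080000/707281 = 79029721835994728094386.93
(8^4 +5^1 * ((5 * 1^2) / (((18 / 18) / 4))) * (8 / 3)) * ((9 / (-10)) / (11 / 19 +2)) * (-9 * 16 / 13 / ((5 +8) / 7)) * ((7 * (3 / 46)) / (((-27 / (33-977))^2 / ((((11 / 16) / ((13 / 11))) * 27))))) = 20110251853824 / 252655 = 79595701.07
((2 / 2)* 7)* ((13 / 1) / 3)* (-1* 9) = -273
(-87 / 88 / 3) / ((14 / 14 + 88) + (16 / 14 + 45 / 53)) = -0.00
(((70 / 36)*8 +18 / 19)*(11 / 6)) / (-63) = -15521 / 32319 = -0.48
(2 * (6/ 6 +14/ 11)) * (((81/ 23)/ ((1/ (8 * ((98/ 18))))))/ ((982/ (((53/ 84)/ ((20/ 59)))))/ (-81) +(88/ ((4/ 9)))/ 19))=141486118200/ 792960443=178.43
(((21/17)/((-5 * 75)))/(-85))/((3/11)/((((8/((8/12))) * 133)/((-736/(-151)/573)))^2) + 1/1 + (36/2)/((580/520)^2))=25726126223596842351/10268384775395931104760625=0.00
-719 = -719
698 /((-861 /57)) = -13262 /287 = -46.21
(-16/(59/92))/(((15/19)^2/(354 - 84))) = -3188352/295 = -10807.97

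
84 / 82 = 42 / 41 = 1.02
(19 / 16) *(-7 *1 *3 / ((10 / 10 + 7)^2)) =-399 / 1024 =-0.39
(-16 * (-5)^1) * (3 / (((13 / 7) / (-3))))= -5040 / 13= -387.69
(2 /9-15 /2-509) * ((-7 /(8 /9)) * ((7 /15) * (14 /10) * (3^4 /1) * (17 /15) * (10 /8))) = 487687347 /1600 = 304804.59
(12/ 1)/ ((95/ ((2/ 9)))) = 8/ 285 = 0.03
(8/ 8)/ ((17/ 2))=2/ 17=0.12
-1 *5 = -5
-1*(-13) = 13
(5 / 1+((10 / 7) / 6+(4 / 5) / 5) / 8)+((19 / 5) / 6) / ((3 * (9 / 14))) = 609883 / 113400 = 5.38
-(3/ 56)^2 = -9/ 3136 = -0.00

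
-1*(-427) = 427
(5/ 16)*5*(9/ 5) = 2.81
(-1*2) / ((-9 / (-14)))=-28 / 9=-3.11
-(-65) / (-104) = -5 / 8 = -0.62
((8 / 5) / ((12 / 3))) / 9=2 / 45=0.04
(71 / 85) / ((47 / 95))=1349 / 799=1.69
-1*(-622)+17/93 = 57863/93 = 622.18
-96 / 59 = -1.63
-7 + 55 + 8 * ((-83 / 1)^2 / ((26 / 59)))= 1626428 / 13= 125109.85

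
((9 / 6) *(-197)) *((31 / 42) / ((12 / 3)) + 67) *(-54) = 60035553 / 56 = 1072063.45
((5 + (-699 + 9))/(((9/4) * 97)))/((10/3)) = -274/291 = -0.94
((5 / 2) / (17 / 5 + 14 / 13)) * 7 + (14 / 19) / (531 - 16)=22269023 / 5694870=3.91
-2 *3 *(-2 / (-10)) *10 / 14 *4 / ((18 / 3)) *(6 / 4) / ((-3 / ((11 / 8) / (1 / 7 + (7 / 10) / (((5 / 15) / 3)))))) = 5 / 82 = 0.06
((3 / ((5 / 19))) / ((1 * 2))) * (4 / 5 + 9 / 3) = 1083 / 50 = 21.66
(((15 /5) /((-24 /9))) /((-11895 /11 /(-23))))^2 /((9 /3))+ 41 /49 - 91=-4445198401877 /49301761600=-90.16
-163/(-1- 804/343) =55909/1147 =48.74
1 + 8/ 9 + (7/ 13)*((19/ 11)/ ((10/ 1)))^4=32364820223/ 17129970000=1.89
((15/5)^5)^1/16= 15.19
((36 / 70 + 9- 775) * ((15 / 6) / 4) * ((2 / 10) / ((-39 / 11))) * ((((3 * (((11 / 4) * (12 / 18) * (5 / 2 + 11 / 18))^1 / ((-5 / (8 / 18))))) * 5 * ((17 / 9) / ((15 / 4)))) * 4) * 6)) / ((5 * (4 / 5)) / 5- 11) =103738624 / 426465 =243.25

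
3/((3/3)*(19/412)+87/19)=23484/36205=0.65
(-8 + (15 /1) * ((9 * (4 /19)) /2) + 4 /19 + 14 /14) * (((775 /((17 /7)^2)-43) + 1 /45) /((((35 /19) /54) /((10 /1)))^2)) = 3992604528816 /70805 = 56388737.08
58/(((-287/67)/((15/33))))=-19430/3157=-6.15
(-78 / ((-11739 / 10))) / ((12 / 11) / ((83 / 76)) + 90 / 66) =18260 / 649257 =0.03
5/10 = 1/2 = 0.50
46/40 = 23/20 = 1.15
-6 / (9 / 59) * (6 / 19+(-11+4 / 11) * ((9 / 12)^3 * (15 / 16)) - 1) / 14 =13.74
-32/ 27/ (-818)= 16/ 11043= 0.00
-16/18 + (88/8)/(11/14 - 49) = -754/675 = -1.12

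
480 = 480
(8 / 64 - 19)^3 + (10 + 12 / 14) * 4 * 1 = -23945009 / 3584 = -6681.09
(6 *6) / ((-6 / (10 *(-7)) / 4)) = 1680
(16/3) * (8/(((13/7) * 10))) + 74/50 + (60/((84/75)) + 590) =4418156/6825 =647.35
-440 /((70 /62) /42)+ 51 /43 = -703773 /43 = -16366.81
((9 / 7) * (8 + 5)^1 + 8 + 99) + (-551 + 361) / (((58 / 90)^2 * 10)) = 458981 / 5887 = 77.97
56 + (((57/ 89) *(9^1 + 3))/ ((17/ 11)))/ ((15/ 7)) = 441196/ 7565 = 58.32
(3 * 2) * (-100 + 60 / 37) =-21840 / 37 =-590.27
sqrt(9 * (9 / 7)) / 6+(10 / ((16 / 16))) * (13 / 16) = 3 * sqrt(7) / 14+65 / 8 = 8.69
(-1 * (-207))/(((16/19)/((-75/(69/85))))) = -363375/16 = -22710.94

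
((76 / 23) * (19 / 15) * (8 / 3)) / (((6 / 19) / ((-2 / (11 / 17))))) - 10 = -4072846 / 34155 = -119.25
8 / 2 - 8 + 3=-1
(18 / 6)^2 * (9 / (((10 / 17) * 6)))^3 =1193859 / 8000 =149.23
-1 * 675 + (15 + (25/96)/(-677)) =-42894745/64992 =-660.00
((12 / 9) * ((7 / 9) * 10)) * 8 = 2240 / 27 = 82.96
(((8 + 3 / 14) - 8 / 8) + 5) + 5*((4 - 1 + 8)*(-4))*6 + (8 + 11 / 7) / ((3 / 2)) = -54659 / 42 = -1301.40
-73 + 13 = -60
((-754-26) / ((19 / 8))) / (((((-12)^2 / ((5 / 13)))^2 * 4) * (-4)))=125 / 853632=0.00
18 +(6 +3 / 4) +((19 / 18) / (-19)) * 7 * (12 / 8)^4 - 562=-17255 / 32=-539.22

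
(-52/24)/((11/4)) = -26/33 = -0.79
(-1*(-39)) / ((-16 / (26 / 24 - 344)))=53495 / 64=835.86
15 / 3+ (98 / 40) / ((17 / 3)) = 1847 / 340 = 5.43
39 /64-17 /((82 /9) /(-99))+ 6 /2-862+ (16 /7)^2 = -85946193 /128576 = -668.45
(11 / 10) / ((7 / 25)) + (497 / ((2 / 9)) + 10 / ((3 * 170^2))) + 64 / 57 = 2584755443 / 1153110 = 2241.55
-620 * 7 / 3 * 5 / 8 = -5425 / 6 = -904.17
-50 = -50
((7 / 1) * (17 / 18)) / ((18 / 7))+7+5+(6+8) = 28.57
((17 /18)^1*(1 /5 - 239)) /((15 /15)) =-3383 /15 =-225.53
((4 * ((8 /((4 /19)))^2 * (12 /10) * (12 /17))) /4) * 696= 72361728 /85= 851314.45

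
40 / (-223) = -40 / 223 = -0.18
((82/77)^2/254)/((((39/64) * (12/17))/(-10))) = -9144640/88099011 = -0.10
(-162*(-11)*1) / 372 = 297 / 62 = 4.79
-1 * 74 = -74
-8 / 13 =-0.62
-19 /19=-1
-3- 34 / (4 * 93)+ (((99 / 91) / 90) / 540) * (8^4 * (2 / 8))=-11685829 / 3808350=-3.07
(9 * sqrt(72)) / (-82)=-27 * sqrt(2) / 41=-0.93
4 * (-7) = -28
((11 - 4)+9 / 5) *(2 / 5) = 88 / 25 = 3.52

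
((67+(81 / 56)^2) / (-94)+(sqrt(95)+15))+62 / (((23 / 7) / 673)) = sqrt(95)+86197817289 / 6780032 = 12723.23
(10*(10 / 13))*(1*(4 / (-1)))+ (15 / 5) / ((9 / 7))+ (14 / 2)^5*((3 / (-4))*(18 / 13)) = -1363585 / 78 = -17481.86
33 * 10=330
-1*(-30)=30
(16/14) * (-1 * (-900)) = 7200/7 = 1028.57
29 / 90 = 0.32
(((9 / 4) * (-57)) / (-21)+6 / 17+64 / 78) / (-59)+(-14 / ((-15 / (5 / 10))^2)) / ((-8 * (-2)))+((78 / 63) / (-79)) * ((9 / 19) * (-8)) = -64099780411 / 986405565600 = -0.06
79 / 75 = 1.05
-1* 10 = -10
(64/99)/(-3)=-64/297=-0.22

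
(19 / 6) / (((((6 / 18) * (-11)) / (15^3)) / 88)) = -256500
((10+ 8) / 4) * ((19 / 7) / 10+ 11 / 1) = 7101 / 140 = 50.72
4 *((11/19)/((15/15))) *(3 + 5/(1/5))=1232/19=64.84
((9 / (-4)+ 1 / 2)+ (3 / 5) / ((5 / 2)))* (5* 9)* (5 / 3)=-453 / 4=-113.25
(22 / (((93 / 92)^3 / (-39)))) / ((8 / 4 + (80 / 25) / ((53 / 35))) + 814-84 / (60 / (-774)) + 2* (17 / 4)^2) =-472134108160 / 1101491033823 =-0.43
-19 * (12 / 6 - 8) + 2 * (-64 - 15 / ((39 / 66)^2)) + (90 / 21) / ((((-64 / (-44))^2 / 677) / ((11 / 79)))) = 1088996921 / 11962496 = 91.03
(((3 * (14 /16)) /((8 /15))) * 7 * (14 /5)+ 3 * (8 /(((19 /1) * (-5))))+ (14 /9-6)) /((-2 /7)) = -17576111 /54720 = -321.20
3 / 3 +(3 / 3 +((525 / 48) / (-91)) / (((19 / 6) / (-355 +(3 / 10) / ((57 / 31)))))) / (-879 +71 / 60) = 972406873 / 988702468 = 0.98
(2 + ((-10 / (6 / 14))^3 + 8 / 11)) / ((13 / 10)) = -37721900 / 3861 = -9769.98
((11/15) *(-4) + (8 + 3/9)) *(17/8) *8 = 91.80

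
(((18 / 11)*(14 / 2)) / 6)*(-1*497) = -10437 / 11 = -948.82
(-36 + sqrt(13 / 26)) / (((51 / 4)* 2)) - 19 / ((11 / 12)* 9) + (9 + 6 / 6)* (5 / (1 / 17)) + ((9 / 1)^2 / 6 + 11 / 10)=sqrt(2) / 51 + 2414783 / 2805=860.91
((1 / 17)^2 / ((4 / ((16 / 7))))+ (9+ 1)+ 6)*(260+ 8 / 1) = 8675696 / 2023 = 4288.53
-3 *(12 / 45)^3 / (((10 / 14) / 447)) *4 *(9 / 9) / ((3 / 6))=-534016 / 1875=-284.81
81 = 81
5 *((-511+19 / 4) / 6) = -3375 / 8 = -421.88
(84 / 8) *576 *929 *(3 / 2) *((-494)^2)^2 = 501910812026926848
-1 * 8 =-8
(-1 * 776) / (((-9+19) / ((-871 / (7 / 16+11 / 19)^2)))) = 31231802368 / 477405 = 65419.93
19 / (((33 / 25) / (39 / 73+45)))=526300 / 803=655.42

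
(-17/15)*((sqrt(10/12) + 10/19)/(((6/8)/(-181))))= 24616/171 + 6154*sqrt(30)/135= 393.63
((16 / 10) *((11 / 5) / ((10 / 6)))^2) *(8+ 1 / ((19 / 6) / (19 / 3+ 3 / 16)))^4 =5951930089455009 / 208513600000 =28544.57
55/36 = 1.53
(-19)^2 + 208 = 569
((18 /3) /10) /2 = 3 /10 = 0.30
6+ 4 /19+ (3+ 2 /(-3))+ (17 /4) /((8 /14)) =14575 /912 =15.98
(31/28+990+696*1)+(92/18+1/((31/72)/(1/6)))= 13222633/7812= 1692.61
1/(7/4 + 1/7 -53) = -28/1431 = -0.02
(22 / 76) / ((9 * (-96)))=-0.00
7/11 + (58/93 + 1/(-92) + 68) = 6517453/94116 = 69.25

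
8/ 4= 2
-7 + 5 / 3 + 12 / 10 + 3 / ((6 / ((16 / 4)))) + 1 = -17 / 15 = -1.13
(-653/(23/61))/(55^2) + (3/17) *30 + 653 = 777936664/1182775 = 657.72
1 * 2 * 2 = 4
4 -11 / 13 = 41 / 13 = 3.15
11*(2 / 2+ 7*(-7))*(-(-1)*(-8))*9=38016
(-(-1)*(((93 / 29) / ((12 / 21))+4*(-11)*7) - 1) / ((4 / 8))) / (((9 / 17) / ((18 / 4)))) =-598281 / 116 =-5157.59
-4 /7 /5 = -4 /35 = -0.11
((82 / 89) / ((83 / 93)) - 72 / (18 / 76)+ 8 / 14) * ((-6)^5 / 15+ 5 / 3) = 40399777702 / 258545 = 156258.21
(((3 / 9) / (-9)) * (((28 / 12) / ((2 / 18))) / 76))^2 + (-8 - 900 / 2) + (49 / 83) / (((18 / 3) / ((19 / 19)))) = -17781253093 / 38832048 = -457.90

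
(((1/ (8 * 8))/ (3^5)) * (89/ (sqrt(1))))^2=7921/ 241864704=0.00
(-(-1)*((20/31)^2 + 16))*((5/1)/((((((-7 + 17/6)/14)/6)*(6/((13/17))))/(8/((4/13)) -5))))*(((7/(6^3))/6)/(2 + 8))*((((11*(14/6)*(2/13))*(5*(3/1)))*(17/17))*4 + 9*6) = -4854136/6975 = -695.93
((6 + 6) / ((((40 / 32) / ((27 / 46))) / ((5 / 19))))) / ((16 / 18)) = 1.67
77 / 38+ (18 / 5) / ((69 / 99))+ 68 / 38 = 39247 / 4370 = 8.98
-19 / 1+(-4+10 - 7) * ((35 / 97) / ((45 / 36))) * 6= -2011 / 97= -20.73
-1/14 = -0.07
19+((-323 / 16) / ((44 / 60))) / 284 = 944851 / 49984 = 18.90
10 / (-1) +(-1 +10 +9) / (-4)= -29 / 2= -14.50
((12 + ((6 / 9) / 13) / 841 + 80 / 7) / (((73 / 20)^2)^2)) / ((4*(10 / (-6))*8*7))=-5379050000 / 15213420473797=-0.00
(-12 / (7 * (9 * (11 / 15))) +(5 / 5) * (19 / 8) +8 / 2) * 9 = 33903 / 616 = 55.04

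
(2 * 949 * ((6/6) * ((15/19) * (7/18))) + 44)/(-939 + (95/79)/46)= -129817382/194497167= -0.67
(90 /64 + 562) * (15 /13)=270435 /416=650.08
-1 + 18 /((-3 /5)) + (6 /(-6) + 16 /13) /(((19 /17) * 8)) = -30.97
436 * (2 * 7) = 6104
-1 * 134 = -134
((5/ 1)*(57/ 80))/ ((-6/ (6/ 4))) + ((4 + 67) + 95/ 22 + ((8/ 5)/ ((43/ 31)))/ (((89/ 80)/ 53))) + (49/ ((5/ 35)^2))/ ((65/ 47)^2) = 15762303878647/ 11383028800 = 1384.72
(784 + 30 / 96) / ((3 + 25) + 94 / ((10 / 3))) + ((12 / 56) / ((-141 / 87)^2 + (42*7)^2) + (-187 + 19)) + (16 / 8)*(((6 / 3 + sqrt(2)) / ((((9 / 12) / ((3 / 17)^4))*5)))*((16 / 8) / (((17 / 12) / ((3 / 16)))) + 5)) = -500383483732552837101 / 3248424694383237040 + 19332*sqrt(2) / 7099285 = -154.03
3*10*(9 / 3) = 90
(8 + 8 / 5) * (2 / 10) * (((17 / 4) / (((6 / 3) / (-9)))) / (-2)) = 459 / 25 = 18.36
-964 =-964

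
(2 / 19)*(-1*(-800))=84.21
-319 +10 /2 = -314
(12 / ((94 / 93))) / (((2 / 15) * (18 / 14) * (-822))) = -1085 / 12878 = -0.08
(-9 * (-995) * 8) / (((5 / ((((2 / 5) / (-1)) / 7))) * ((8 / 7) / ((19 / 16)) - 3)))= 544464 / 1355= 401.82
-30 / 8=-15 / 4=-3.75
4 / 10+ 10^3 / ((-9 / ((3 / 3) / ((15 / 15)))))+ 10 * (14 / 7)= -4082 / 45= -90.71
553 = 553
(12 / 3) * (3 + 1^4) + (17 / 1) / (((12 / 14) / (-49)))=-5735 / 6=-955.83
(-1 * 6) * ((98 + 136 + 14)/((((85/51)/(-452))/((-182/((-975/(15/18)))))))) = 62773.76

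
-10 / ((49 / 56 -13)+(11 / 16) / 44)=128 / 155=0.83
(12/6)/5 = 2/5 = 0.40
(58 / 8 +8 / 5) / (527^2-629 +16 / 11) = 1947 / 60962320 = 0.00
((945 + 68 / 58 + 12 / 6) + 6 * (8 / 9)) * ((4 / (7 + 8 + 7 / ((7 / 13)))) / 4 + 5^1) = 3898885 / 812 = 4801.58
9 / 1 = 9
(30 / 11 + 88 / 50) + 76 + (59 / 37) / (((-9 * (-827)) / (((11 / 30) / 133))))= 4864212542107 / 60434554950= 80.49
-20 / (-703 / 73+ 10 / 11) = 16060 / 7003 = 2.29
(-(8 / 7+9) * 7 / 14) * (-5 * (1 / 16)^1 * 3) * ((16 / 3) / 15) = 71 / 42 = 1.69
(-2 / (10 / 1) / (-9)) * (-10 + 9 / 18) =-19 / 90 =-0.21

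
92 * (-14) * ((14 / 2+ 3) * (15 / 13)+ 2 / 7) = -197984 / 13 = -15229.54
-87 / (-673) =87 / 673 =0.13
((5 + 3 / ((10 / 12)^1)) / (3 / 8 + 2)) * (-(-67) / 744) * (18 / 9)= 5762 / 8835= 0.65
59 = 59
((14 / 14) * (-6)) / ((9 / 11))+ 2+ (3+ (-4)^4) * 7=5423 / 3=1807.67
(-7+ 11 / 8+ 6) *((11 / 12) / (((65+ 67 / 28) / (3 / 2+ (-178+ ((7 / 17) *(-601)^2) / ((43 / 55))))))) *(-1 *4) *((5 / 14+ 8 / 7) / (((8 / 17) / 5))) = -106978689895 / 1731008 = -61801.38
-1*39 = -39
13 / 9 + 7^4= 21622 / 9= 2402.44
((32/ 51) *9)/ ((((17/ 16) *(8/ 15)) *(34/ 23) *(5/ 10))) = 66240/ 4913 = 13.48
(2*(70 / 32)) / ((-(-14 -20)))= 35 / 272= 0.13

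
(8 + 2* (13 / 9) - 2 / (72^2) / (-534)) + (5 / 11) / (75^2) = 20723627167 / 1903176000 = 10.89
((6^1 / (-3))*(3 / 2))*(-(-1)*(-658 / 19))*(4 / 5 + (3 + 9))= 126336 / 95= 1329.85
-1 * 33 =-33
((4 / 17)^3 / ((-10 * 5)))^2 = 1024 / 15085980625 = 0.00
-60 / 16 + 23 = 77 / 4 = 19.25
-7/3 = -2.33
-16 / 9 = -1.78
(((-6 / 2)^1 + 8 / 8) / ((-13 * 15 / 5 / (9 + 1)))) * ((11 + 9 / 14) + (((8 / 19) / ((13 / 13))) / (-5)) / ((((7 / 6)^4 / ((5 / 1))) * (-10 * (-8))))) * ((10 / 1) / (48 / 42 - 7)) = -106201180 / 10420683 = -10.19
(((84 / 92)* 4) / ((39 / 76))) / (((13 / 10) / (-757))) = -16108960 / 3887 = -4144.32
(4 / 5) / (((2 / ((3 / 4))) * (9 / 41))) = 41 / 30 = 1.37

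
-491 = -491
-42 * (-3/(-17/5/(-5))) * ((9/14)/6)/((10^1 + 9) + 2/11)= 7425/7174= 1.03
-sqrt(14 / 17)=-sqrt(238) / 17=-0.91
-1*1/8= -1/8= -0.12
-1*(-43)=43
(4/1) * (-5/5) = -4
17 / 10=1.70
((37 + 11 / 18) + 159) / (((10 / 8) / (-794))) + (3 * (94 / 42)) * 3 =-39333179 / 315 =-124867.23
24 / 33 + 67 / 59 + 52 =34957 / 649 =53.86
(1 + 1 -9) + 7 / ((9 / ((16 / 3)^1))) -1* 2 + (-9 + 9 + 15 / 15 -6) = -266 / 27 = -9.85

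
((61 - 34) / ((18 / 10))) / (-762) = -5 / 254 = -0.02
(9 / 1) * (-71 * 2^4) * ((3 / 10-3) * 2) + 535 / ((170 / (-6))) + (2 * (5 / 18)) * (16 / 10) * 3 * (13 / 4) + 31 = 55230.38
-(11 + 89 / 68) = -837 / 68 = -12.31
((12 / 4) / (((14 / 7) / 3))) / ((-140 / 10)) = -9 / 28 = -0.32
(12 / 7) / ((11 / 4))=0.62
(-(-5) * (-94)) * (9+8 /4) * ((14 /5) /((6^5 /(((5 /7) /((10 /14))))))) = -3619 /1944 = -1.86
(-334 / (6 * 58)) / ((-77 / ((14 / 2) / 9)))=167 / 17226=0.01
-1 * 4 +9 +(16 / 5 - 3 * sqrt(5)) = 41 / 5 - 3 * sqrt(5) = 1.49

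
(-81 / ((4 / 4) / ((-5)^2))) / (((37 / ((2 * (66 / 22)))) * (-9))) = 1350 / 37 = 36.49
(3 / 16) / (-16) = -3 / 256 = -0.01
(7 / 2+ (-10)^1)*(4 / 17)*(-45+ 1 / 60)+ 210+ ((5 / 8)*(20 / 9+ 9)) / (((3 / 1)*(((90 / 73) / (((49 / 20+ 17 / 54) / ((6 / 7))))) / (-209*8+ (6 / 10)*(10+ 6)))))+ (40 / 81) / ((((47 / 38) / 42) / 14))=-60737560811743 / 6290686800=-9655.16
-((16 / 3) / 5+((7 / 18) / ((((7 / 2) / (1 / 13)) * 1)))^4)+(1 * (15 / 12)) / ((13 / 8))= -278680667 / 936943605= -0.30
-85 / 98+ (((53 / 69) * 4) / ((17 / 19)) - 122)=-13729349 / 114954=-119.43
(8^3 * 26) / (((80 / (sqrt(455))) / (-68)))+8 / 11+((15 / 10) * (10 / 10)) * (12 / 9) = 30 / 11 - 56576 * sqrt(455) / 5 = -241358.74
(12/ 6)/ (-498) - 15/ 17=-3752/ 4233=-0.89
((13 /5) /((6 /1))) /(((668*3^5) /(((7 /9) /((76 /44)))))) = 1001 /832722120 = 0.00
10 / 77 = 0.13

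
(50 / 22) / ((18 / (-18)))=-2.27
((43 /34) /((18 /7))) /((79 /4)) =301 /12087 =0.02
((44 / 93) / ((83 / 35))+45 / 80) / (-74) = -94111 / 9139296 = -0.01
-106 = -106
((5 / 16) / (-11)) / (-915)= 1 / 32208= 0.00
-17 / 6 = -2.83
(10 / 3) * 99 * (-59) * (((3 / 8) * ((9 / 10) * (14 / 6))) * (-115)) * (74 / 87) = 173974185 / 116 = 1499777.46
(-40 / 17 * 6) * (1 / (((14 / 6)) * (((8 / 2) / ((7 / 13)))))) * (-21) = 17.10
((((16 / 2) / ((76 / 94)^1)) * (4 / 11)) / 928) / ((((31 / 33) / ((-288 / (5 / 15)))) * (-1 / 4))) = 14.26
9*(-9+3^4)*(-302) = -195696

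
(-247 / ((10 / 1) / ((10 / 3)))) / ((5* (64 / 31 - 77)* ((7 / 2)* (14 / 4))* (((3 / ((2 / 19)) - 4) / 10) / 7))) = 122512 / 2390367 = 0.05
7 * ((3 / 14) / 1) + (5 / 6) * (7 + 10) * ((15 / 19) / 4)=653 / 152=4.30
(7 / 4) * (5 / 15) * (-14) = -49 / 6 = -8.17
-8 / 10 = -4 / 5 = -0.80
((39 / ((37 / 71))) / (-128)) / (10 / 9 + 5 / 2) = -1917 / 11840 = -0.16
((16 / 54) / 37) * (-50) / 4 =-100 / 999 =-0.10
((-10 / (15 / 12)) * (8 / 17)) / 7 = -64 / 119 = -0.54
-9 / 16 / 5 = -9 / 80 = -0.11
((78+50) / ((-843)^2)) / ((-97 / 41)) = -5248 / 68932953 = -0.00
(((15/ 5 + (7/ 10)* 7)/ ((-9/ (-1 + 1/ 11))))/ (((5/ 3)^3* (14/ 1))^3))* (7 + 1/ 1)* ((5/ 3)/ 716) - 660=-696472218692409/ 1055260937500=-660.00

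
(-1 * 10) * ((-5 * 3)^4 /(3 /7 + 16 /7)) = -3543750 /19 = -186513.16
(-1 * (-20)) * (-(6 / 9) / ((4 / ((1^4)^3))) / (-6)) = 5 / 9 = 0.56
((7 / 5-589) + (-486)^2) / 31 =1178042 / 155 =7600.27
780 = 780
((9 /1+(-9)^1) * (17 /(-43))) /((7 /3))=0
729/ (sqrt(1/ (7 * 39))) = 729 * sqrt(273) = 12045.06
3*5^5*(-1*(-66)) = 618750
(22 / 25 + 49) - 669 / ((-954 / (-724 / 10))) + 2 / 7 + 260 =7217656 / 27825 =259.39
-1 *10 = -10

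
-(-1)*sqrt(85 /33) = sqrt(2805) /33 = 1.60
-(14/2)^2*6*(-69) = 20286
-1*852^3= -618470208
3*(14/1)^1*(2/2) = 42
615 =615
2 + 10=12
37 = 37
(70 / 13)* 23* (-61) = -98210 / 13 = -7554.62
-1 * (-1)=1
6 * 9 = 54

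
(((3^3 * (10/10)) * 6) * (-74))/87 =-3996/29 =-137.79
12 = 12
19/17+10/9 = 341/153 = 2.23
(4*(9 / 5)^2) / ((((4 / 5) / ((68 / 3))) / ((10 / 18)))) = 204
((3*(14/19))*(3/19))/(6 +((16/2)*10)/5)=63/3971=0.02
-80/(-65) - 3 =-1.77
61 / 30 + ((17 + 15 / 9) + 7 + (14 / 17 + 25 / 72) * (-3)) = 49343 / 2040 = 24.19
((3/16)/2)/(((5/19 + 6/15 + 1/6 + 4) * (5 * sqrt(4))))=171/88096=0.00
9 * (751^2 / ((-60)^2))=564001 / 400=1410.00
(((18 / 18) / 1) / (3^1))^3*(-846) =-94 / 3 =-31.33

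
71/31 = 2.29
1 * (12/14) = 6/7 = 0.86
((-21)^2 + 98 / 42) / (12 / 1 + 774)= 665 / 1179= 0.56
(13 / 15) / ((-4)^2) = 13 / 240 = 0.05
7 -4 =3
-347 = -347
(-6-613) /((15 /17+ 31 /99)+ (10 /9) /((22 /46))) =-175.92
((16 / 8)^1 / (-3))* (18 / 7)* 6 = -10.29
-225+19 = -206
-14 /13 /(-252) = 1 /234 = 0.00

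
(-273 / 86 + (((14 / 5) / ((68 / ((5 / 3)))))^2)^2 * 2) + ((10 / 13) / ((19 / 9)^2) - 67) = -764537451266981 / 10921686372792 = -70.00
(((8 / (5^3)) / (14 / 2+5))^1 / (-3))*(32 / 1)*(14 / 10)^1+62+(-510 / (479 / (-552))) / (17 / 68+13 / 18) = 12569416606 / 18860625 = 666.44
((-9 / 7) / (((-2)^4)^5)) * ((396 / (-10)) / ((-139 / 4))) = -891 / 637665280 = -0.00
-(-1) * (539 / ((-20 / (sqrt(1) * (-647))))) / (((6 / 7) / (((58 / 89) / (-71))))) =-70792799 / 379140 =-186.72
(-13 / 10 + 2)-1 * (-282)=282.70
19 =19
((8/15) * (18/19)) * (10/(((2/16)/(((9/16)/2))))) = 216/19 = 11.37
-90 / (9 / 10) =-100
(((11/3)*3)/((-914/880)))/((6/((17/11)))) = -3740/1371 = -2.73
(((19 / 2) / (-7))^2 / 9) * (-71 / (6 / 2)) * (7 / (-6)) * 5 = 128155 / 4536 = 28.25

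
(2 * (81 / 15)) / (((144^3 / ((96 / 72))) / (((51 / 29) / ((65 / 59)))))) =1003 / 130291200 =0.00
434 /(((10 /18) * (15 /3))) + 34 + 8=4956 /25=198.24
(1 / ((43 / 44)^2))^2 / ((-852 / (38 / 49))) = -35606912 / 35682026037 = -0.00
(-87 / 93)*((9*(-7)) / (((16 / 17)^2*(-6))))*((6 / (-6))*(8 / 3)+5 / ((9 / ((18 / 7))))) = 13.73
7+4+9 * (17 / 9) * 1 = 28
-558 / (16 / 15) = -4185 / 8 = -523.12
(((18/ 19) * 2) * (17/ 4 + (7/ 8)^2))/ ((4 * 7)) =2889/ 8512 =0.34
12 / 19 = 0.63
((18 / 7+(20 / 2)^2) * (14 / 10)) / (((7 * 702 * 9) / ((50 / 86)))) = 1795 / 950859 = 0.00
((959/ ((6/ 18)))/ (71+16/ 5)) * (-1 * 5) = -193.87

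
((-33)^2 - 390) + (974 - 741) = 932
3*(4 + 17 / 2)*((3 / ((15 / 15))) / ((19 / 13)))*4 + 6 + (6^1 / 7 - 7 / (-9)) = 377689 / 1197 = 315.53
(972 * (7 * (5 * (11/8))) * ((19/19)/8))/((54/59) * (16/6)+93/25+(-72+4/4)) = -137993625/1530208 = -90.18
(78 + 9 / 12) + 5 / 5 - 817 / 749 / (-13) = 79.83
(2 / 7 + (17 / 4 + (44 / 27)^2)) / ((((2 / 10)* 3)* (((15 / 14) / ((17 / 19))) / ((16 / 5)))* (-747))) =-19963576 / 465601365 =-0.04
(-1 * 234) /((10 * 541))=-117 /2705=-0.04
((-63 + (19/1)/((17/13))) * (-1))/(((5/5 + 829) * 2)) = 206/7055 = 0.03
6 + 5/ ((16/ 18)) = 93/ 8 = 11.62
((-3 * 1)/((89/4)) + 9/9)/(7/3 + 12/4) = 231/1424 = 0.16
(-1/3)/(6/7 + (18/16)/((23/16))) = -161/792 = -0.20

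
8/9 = 0.89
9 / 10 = 0.90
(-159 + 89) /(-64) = 35 /32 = 1.09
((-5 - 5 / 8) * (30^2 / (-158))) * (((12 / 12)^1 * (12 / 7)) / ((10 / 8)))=24300 / 553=43.94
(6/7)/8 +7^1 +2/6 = 625/84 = 7.44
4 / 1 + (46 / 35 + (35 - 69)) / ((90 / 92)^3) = -30.91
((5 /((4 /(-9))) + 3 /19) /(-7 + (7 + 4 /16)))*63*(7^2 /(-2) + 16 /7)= 62093.61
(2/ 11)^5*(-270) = -0.05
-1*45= -45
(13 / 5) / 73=0.04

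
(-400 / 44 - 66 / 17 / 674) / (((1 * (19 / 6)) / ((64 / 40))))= -27516624 / 5986805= -4.60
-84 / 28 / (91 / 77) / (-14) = 33 / 182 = 0.18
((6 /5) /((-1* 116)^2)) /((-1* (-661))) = 3 /22236040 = 0.00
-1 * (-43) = 43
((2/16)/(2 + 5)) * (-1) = -1/56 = -0.02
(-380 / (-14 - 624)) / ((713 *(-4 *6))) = -95 / 2729364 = -0.00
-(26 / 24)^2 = -169 / 144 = -1.17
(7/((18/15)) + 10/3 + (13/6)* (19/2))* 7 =833/4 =208.25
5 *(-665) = -3325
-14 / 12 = -7 / 6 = -1.17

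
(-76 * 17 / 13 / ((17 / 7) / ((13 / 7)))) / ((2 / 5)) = -190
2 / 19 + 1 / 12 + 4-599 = -135617 / 228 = -594.81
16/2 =8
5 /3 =1.67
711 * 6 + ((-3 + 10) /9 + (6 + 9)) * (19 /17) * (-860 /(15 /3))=188642 /153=1232.95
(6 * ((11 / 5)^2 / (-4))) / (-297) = 0.02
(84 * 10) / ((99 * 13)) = 280 / 429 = 0.65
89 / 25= 3.56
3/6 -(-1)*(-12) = -23/2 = -11.50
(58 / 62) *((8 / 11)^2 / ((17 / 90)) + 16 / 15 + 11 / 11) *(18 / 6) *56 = 243871208 / 318835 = 764.88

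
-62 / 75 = -0.83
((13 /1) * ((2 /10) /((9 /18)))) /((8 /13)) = 169 /20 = 8.45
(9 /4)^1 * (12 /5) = 27 /5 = 5.40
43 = 43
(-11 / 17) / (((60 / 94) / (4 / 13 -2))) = 1.72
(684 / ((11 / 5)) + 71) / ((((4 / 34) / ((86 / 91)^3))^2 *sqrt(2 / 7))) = 61397578742378888 *sqrt(14) / 6246561772451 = 36776.82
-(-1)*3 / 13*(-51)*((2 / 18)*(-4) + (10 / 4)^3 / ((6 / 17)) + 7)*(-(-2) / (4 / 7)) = -66997 / 32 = -2093.66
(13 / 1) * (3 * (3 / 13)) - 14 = -5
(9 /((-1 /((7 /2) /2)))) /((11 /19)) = -1197 /44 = -27.20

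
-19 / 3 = -6.33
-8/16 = -1/2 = -0.50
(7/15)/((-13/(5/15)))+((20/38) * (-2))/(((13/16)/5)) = -72133/11115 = -6.49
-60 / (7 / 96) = -822.86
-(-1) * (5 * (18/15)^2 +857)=4321/5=864.20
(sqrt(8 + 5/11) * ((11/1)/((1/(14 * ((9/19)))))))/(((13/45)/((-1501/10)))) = -44793 * sqrt(1023)/13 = -110205.84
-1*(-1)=1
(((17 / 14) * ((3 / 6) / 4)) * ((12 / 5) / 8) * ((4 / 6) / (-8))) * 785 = -2669 / 896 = -2.98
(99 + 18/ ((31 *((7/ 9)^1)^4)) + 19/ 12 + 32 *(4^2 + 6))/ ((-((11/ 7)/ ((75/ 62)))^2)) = -1350090901875/ 2826093424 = -477.72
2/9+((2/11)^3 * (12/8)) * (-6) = 2014/11979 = 0.17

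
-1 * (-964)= 964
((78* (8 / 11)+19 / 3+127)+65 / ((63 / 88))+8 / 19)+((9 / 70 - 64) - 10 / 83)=339229361 / 1561230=217.28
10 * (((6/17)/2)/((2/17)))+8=23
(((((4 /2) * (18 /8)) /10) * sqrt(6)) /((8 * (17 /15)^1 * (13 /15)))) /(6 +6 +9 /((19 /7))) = 2565 * sqrt(6) /685984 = 0.01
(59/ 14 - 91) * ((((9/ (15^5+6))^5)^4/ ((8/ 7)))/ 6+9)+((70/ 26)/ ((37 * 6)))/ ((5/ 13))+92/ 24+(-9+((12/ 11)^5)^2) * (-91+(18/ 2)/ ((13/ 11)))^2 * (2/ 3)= -190228785857245896961514868692777303363489496961582823514134710805848604995397591215880108069336887204520099867467871671934894921/ 6052498615060531052815489427678479062185916266175424628955735408703563109687606432595199745641523725948374735244364553844896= -31429.79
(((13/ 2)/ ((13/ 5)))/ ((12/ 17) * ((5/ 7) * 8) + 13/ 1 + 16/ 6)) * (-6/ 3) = -1785/ 7033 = -0.25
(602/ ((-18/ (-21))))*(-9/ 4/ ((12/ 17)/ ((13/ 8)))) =-465647/ 128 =-3637.87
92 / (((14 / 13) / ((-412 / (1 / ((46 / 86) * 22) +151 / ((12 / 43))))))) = -747997536 / 11500909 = -65.04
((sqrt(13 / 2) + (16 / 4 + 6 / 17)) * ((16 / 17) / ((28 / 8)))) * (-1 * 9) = -16.71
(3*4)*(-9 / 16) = -27 / 4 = -6.75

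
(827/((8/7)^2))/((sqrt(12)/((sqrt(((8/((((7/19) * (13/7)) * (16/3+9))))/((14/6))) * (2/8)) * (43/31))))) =5789 * sqrt(446082)/51584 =74.95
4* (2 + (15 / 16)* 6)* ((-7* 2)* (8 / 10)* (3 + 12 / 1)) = -5124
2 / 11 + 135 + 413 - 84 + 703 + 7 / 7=12850 / 11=1168.18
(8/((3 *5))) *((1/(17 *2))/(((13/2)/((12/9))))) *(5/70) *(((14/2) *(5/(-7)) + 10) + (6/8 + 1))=12/7735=0.00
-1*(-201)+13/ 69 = 13882/ 69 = 201.19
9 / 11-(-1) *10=119 / 11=10.82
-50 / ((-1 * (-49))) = -50 / 49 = -1.02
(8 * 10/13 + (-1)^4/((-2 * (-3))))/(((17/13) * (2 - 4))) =-29/12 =-2.42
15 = 15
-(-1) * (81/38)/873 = 9/3686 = 0.00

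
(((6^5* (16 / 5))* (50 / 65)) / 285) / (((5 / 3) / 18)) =4478976 / 6175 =725.34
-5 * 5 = -25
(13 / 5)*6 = 78 / 5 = 15.60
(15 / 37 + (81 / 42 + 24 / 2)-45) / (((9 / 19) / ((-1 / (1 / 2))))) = 33535 / 259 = 129.48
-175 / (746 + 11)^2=-175 / 573049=-0.00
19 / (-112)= -19 / 112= -0.17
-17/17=-1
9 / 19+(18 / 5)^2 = 6381 / 475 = 13.43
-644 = -644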